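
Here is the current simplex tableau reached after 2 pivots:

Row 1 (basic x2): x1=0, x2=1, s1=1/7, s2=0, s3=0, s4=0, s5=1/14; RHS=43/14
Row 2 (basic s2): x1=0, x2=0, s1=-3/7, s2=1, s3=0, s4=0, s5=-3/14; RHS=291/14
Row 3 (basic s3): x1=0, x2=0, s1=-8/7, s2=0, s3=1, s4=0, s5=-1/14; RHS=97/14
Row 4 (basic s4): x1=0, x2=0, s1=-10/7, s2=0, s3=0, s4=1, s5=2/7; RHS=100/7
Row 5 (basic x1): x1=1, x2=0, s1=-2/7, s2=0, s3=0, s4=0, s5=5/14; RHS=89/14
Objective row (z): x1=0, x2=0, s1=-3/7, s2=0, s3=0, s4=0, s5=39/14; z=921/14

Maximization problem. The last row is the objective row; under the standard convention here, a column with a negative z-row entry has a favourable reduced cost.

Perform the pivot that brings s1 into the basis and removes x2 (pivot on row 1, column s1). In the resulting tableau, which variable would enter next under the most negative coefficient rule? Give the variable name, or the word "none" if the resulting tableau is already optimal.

Pivot element 1/7. New z-row = old z-row − (-3/7)·(row 1/(1/7)).
Updated z-row coefficients: x1: 0, x2: 3, s1: 0, s2: 0, s3: 0, s4: 0, s5: 3.
No coefficient is strictly negative; the tableau after this pivot is optimal.

none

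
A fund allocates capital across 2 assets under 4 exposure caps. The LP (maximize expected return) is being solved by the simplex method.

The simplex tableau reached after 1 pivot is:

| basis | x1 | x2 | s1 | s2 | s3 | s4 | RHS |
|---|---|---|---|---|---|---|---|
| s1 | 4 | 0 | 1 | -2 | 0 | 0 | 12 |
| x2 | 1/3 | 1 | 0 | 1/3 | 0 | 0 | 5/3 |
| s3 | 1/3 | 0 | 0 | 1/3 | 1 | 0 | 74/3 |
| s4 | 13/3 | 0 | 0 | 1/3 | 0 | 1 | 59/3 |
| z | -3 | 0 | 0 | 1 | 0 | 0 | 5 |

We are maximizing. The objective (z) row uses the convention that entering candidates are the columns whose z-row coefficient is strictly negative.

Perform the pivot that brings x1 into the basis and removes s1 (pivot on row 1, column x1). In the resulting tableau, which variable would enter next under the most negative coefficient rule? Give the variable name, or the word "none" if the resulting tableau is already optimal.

s2

Pivot element 4. New z-row = old z-row − (-3)·(row 1/4).
Updated z-row coefficients: x1: 0, x2: 0, s1: 3/4, s2: -1/2, s3: 0, s4: 0.
The most negative is -1/2 in column s2, so s2 would enter next.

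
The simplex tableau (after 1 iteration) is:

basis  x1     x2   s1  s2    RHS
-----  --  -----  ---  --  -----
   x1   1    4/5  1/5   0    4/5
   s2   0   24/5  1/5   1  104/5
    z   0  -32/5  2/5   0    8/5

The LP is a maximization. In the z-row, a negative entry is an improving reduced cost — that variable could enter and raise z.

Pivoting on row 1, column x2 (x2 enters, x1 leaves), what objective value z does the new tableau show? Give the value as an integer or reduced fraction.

Minimum ratio for x2: (4/5)/(4/5) = 1.
z changes by −(z-row coeff of x2)·ratio = −(-32/5)·1 = 32/5.
New z = 8/5 + (32/5) = 8.

8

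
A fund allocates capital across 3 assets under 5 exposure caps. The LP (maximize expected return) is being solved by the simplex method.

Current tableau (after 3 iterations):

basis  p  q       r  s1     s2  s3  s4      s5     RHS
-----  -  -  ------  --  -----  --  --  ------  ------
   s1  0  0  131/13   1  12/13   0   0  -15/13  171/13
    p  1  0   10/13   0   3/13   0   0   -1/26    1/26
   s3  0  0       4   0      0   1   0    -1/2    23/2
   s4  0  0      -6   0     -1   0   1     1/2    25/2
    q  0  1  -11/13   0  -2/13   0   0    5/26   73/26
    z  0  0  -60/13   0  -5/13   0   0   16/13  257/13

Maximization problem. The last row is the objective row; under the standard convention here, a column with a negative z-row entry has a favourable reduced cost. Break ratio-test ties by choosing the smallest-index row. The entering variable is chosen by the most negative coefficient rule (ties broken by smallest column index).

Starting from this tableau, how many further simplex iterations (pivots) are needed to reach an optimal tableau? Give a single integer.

pivot: r in, p out → z = 20
No improving column remains; optimal.

1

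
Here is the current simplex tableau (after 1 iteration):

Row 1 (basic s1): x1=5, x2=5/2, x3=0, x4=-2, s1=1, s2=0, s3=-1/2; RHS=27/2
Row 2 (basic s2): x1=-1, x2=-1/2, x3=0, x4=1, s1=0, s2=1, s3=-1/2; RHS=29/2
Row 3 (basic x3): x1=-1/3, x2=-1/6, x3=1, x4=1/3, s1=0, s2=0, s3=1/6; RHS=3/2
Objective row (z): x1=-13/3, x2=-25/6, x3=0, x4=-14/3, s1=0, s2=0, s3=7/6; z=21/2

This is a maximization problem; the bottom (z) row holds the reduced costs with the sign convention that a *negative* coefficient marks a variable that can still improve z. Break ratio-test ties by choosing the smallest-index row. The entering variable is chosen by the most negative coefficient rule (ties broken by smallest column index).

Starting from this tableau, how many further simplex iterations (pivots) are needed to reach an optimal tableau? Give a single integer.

3

pivot: x4 in, x3 out → z = 63/2
pivot: x1 in, s1 out → z = 99
pivot: x2 in, x1 out → z = 129
No improving column remains; optimal.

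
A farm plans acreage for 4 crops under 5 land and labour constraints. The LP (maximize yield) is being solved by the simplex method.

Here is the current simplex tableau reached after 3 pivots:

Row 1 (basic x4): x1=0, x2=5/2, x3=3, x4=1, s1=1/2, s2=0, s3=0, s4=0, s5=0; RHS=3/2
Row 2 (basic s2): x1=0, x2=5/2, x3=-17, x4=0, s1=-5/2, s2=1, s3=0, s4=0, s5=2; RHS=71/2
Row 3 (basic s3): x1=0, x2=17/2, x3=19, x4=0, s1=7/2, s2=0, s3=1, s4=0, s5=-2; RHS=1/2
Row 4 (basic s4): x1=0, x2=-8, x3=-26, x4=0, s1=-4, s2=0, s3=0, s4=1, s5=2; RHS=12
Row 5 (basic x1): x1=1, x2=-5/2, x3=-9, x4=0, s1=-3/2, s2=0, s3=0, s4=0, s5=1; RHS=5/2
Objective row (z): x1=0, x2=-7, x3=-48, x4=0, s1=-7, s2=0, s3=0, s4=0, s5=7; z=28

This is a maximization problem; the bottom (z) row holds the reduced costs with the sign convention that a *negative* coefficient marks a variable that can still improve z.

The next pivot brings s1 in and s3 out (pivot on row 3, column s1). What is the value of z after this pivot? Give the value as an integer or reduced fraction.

Minimum ratio for s1: (1/2)/(7/2) = 1/7.
z changes by −(z-row coeff of s1)·ratio = −(-7)·(1/7) = 1.
New z = 28 + 1 = 29.

29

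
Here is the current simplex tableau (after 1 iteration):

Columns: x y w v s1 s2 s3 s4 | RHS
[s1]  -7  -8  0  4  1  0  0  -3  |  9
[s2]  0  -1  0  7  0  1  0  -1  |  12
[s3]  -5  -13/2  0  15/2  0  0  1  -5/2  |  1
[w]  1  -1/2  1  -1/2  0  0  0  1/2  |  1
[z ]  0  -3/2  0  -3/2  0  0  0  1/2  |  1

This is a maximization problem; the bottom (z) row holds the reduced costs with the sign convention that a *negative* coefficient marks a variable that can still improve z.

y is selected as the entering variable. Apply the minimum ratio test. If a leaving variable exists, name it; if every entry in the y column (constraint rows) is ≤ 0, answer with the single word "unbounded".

y-column entries: row 1: -8, row 2: -1, row 3: -13/2, row 4: -1/2. All ≤ 0, so y can increase without bound; the LP is unbounded in this direction.

unbounded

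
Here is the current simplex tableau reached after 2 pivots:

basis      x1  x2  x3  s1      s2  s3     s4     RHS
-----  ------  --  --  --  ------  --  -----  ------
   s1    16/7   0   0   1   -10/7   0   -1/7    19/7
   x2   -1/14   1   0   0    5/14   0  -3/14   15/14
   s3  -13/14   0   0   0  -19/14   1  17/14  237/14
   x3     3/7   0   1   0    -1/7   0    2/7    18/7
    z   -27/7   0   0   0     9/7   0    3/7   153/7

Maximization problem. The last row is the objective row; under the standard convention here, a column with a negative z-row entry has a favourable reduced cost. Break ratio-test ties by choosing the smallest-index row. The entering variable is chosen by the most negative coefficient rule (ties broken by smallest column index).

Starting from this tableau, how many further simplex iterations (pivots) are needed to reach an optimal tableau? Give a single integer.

pivot: x1 in, s1 out → z = 423/16
pivot: s2 in, x2 out → z = 153/5
pivot: s4 in, x3 out → z = 33
No improving column remains; optimal.

3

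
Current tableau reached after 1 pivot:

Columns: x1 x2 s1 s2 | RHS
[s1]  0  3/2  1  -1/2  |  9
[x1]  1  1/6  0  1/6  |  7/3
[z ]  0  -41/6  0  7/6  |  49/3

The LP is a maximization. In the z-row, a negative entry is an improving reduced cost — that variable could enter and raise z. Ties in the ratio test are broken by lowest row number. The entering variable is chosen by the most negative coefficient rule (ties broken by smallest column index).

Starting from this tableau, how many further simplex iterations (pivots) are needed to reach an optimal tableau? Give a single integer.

pivot: x2 in, s1 out → z = 172/3
pivot: s2 in, x1 out → z = 64
No improving column remains; optimal.

2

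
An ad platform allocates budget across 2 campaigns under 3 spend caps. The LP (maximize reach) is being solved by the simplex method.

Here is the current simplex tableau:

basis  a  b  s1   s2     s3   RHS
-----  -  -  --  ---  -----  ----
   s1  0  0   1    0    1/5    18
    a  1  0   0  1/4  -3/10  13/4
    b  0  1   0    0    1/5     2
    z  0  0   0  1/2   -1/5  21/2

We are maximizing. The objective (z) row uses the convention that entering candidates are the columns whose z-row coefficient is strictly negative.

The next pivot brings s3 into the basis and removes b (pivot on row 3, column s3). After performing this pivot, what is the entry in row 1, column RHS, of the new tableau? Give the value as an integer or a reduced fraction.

Pivot element is row 3, column s3: 1/5.
Normalize row 3: new (row 3, RHS) = 2/(1/5) = 10.
row 1 ← row 1 − (1/5)·(new row 3): 18 − (1/5)·10 = 16.

16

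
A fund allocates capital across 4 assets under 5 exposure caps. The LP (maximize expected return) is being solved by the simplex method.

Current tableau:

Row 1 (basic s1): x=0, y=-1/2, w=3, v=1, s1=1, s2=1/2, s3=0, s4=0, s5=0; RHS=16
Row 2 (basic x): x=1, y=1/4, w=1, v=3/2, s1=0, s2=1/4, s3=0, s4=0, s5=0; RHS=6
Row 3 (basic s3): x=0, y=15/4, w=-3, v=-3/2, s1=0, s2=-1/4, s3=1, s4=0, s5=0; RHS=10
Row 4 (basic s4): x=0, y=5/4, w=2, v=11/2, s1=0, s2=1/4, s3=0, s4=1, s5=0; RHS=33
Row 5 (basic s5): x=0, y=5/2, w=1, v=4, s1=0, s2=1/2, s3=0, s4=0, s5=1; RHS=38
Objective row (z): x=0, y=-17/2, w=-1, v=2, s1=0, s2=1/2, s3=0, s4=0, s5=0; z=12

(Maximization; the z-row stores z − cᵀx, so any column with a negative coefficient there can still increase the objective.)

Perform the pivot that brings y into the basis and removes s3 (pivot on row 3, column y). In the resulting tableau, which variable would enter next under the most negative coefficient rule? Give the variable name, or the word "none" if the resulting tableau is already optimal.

w

Pivot element 15/4. New z-row = old z-row − (-17/2)·(row 3/(15/4)).
Updated z-row coefficients: x: 0, y: 0, w: -39/5, v: -7/5, s1: 0, s2: -1/15, s3: 34/15, s4: 0, s5: 0.
The most negative is -39/5 in column w, so w would enter next.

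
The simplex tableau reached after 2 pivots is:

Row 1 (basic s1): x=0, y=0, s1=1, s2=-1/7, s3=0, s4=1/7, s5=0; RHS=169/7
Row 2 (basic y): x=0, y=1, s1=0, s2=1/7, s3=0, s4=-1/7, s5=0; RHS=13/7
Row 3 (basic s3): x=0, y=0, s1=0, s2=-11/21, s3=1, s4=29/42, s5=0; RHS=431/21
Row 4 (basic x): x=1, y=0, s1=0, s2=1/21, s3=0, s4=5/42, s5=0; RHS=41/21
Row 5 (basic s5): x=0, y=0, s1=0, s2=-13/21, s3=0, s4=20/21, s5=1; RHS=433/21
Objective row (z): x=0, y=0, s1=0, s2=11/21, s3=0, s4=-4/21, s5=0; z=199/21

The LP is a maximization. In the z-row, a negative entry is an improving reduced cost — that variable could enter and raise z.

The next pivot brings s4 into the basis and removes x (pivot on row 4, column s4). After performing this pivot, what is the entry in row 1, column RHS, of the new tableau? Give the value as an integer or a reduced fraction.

Pivot element is row 4, column s4: 5/42.
Normalize row 4: new (row 4, RHS) = (41/21)/(5/42) = 82/5.
row 1 ← row 1 − (1/7)·(new row 4): 169/7 − (1/7)·(82/5) = 109/5.

109/5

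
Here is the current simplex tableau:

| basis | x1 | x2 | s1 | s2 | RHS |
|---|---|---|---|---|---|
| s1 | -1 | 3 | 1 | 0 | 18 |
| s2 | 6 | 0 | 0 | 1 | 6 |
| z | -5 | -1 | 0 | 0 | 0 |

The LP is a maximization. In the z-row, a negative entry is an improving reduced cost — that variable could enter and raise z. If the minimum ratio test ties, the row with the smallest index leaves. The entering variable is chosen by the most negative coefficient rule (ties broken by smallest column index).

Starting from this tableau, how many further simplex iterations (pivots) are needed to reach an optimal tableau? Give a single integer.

2

pivot: x1 in, s2 out → z = 5
pivot: x2 in, s1 out → z = 34/3
No improving column remains; optimal.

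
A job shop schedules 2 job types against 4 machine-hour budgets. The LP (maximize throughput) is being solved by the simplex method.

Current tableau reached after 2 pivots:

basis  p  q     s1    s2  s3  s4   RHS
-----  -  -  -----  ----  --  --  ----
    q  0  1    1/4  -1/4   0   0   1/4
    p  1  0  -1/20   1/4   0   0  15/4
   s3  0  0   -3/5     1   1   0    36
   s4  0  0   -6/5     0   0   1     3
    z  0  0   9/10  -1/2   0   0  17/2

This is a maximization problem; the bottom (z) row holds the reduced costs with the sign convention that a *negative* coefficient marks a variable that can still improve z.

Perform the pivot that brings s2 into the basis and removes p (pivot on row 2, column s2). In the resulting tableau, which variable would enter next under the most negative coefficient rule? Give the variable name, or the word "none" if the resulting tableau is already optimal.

none

Pivot element 1/4. New z-row = old z-row − (-1/2)·(row 2/(1/4)).
Updated z-row coefficients: p: 2, q: 0, s1: 4/5, s2: 0, s3: 0, s4: 0.
No coefficient is strictly negative; the tableau after this pivot is optimal.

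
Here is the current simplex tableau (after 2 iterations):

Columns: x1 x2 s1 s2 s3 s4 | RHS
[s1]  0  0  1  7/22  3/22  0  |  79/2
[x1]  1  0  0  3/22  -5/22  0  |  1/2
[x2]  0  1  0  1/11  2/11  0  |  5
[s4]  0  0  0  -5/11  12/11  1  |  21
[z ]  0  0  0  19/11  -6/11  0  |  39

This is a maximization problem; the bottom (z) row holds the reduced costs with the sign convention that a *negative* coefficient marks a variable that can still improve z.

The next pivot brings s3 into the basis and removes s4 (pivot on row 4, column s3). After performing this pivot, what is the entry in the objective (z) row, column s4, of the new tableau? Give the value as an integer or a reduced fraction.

1/2

Pivot element is row 4, column s3: 12/11.
Normalize row 4: new (row 4, s4) = 1/(12/11) = 11/12.
z-row ← z-row − (-6/11)·(new row 4): 0 − (-6/11)·(11/12) = 1/2.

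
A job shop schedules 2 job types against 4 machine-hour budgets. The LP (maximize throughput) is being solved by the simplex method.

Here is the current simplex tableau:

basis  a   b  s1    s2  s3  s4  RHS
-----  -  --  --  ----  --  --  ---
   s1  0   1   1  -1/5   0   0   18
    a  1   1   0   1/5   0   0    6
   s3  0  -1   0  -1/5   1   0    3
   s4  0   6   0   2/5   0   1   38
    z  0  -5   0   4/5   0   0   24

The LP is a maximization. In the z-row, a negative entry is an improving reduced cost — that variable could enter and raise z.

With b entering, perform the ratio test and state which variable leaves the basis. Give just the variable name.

Ratios: row 1 (s1): 18/1 = 18; row 2 (a): 6/1 = 6; row 3 (s3): entry -1 ≤ 0, skip; row 4 (s4): 38/6 = 19/3.
Minimum ratio 6 is in the a row, so a leaves.

a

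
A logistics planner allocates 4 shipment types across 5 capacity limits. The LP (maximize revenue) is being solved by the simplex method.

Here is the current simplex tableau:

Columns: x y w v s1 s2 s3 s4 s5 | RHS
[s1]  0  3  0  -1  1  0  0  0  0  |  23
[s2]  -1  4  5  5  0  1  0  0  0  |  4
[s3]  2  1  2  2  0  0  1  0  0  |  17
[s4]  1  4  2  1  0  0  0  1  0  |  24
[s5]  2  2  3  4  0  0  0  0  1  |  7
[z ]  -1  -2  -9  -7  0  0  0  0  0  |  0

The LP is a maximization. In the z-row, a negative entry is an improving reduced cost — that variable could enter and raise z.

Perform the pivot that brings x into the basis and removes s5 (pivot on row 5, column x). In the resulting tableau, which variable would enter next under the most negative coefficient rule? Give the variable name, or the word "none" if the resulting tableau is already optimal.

Pivot element 2. New z-row = old z-row − (-1)·(row 5/2).
Updated z-row coefficients: x: 0, y: -1, w: -15/2, v: -5, s1: 0, s2: 0, s3: 0, s4: 0, s5: 1/2.
The most negative is -15/2 in column w, so w would enter next.

w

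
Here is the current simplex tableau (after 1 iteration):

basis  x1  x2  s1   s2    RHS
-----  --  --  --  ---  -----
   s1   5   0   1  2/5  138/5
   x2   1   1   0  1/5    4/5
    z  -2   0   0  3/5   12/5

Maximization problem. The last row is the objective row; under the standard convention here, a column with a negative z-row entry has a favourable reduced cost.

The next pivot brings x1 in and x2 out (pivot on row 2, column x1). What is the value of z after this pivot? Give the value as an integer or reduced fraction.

4

Minimum ratio for x1: (4/5)/1 = 4/5.
z changes by −(z-row coeff of x1)·ratio = −(-2)·(4/5) = 8/5.
New z = 12/5 + (8/5) = 4.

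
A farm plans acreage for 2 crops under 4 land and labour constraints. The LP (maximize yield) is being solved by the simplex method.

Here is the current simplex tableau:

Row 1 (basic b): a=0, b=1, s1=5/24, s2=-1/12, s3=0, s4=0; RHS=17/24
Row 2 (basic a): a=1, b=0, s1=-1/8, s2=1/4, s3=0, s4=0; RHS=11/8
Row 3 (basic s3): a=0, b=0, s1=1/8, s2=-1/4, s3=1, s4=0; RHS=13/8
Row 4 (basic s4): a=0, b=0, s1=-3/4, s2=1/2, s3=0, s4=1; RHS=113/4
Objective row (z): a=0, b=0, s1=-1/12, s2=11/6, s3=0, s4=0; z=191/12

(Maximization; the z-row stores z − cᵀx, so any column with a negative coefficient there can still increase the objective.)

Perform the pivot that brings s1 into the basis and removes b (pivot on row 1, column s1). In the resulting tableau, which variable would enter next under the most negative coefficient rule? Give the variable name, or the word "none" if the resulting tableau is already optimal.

none

Pivot element 5/24. New z-row = old z-row − (-1/12)·(row 1/(5/24)).
Updated z-row coefficients: a: 0, b: 2/5, s1: 0, s2: 9/5, s3: 0, s4: 0.
No coefficient is strictly negative; the tableau after this pivot is optimal.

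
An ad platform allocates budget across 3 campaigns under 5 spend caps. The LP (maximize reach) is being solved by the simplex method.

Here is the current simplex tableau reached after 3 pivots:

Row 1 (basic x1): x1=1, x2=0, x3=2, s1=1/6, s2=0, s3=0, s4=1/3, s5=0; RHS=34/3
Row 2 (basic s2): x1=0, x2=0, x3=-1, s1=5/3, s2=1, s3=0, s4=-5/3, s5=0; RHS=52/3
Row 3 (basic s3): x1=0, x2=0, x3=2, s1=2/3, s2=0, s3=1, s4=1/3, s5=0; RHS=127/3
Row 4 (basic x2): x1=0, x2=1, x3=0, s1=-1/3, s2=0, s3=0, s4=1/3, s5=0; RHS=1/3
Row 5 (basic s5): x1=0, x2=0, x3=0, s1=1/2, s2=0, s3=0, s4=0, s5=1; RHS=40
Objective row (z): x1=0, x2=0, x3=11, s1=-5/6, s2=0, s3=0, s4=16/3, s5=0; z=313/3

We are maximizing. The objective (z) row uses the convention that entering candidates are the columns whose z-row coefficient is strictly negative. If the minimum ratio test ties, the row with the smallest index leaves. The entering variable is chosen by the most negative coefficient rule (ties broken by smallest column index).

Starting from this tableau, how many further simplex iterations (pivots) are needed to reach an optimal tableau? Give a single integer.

pivot: s1 in, s2 out → z = 113
No improving column remains; optimal.

1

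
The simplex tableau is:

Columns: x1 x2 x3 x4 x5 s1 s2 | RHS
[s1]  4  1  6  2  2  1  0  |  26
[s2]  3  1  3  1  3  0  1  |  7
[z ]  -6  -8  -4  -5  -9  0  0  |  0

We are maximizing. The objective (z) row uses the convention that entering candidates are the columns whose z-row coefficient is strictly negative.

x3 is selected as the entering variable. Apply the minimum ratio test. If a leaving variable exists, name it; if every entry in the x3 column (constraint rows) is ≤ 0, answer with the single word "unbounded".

s2

Ratios: row 1 (s1): 26/6 = 13/3; row 2 (s2): 7/3 = 7/3.
Minimum ratio is in the s2 row, so s2 leaves.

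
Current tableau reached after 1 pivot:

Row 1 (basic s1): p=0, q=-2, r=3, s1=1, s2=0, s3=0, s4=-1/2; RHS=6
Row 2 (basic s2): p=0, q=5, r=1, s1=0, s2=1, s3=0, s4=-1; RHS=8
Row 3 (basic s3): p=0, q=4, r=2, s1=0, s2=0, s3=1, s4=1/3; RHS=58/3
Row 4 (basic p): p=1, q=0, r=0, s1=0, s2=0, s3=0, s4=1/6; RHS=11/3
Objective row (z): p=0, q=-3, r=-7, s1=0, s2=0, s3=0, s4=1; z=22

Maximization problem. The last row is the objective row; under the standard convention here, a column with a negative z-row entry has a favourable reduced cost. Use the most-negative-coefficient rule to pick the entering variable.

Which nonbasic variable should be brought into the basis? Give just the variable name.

Objective-row coefficients: p: 0, q: -3, r: -7, s1: 0, s2: 0, s3: 0, s4: 1.
The most negative is -7 in column r, so r enters.

r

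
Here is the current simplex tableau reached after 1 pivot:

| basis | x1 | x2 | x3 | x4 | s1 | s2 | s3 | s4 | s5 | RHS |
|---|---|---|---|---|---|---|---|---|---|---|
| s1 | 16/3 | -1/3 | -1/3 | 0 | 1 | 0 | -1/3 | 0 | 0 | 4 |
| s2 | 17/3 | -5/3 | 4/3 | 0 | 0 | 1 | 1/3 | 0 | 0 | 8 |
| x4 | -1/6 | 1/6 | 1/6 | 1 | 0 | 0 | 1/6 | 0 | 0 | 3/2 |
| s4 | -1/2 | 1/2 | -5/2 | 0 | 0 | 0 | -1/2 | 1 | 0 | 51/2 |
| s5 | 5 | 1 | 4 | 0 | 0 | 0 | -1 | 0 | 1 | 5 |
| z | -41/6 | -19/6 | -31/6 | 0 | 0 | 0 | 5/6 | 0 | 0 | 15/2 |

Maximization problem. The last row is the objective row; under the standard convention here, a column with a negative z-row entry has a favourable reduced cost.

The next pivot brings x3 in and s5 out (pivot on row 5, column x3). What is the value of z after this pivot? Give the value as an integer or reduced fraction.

335/24

Minimum ratio for x3: 5/4 = 5/4.
z changes by −(z-row coeff of x3)·ratio = −(-31/6)·(5/4) = 155/24.
New z = 15/2 + (155/24) = 335/24.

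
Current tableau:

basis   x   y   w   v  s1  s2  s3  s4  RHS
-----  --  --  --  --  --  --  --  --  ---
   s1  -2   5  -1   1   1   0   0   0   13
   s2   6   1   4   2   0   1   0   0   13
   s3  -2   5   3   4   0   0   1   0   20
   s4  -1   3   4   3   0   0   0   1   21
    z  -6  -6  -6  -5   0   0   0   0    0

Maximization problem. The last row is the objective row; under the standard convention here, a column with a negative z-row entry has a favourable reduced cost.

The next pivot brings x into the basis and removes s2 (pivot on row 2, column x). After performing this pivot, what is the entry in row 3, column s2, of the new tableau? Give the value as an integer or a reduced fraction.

1/3

Pivot element is row 2, column x: 6.
Normalize row 2: new (row 2, s2) = 1/6 = 1/6.
row 3 ← row 3 − (-2)·(new row 2): 0 − (-2)·(1/6) = 1/3.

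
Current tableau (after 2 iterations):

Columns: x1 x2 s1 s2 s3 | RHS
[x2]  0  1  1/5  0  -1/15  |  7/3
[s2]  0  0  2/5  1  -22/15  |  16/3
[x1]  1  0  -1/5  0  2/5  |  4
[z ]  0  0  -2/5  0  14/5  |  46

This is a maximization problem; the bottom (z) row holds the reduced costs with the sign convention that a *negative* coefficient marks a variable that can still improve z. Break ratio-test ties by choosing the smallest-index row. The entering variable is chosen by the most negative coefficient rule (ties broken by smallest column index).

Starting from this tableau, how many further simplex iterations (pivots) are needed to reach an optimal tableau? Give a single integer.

pivot: s1 in, x2 out → z = 152/3
No improving column remains; optimal.

1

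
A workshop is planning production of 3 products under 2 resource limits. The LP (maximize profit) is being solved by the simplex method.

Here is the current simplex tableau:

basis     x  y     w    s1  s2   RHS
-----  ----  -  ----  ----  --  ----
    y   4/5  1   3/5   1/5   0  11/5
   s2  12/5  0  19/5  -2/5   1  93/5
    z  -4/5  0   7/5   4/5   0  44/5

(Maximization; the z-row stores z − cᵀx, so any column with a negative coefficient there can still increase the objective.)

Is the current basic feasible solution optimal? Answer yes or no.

Column x has objective-row coefficient -4/5, which is negative; an improving pivot exists, so not yet optimal.

no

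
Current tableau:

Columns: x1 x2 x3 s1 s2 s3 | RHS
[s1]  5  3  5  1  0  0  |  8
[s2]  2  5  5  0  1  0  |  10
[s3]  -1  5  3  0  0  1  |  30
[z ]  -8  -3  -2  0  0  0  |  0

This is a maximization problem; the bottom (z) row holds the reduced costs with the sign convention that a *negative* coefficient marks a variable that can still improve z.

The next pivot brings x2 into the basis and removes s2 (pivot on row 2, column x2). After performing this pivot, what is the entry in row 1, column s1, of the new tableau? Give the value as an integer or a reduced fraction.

Pivot element is row 2, column x2: 5.
Normalize row 2: new (row 2, s1) = 0/5 = 0.
row 1 ← row 1 − 3·(new row 2): 1 − 3·0 = 1.

1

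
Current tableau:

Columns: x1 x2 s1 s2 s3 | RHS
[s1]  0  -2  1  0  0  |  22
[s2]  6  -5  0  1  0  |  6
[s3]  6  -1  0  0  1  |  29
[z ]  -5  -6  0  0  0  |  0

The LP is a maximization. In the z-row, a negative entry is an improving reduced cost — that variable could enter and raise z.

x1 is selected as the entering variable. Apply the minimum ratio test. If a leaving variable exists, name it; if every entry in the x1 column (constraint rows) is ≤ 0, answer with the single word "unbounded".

Ratios: row 1 (s1): entry 0 ≤ 0, skip; row 2 (s2): 6/6 = 1; row 3 (s3): 29/6 = 29/6.
Minimum ratio is in the s2 row, so s2 leaves.

s2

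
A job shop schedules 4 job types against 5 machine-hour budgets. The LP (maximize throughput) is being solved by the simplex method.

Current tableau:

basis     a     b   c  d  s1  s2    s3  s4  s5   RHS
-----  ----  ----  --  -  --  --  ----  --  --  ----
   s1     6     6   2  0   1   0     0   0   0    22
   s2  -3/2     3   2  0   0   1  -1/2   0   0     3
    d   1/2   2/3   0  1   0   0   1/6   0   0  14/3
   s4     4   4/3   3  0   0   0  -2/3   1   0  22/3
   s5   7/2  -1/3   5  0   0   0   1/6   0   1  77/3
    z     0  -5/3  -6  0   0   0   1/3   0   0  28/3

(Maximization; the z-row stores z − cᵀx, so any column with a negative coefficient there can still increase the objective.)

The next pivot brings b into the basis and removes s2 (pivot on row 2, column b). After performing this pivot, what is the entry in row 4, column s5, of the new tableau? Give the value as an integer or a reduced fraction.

0

Pivot element is row 2, column b: 3.
Normalize row 2: new (row 2, s5) = 0/3 = 0.
row 4 ← row 4 − (4/3)·(new row 2): 0 − (4/3)·0 = 0.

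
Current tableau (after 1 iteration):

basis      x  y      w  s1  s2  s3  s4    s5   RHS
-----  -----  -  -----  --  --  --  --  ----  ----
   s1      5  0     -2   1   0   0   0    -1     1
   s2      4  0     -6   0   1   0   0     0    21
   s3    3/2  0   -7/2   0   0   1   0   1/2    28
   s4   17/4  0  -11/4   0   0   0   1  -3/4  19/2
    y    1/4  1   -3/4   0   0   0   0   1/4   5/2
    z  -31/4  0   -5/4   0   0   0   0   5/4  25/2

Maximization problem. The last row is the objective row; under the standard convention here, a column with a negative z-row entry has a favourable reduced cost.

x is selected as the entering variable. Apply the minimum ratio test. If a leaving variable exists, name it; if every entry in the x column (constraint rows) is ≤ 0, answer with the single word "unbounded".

Ratios: row 1 (s1): 1/5 = 1/5; row 2 (s2): 21/4 = 21/4; row 3 (s3): 28/(3/2) = 56/3; row 4 (s4): (19/2)/(17/4) = 38/17; row 5 (y): (5/2)/(1/4) = 10.
Minimum ratio is in the s1 row, so s1 leaves.

s1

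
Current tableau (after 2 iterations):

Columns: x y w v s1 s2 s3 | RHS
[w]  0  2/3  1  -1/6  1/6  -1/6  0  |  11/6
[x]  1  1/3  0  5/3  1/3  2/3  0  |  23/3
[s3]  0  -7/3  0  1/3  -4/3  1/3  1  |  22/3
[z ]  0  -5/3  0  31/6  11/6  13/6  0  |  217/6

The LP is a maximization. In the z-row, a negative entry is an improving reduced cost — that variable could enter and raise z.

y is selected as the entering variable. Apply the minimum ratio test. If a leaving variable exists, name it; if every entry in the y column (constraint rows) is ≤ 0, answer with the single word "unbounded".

Ratios: row 1 (w): (11/6)/(2/3) = 11/4; row 2 (x): (23/3)/(1/3) = 23; row 3 (s3): entry -7/3 ≤ 0, skip.
Minimum ratio is in the w row, so w leaves.

w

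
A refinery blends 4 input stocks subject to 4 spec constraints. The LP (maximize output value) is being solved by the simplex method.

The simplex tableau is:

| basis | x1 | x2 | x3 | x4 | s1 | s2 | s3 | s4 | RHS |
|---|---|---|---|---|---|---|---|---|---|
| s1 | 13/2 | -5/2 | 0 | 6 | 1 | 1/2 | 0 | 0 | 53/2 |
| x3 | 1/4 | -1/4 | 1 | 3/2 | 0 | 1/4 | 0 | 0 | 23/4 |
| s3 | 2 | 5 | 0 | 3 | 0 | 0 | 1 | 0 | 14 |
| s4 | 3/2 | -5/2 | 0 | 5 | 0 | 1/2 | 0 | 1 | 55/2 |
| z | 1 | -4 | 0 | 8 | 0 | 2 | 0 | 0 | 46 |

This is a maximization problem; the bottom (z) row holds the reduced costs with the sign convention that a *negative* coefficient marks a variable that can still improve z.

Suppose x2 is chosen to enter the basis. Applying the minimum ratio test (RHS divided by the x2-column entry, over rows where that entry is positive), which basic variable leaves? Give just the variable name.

s3

Ratios: row 1 (s1): entry -5/2 ≤ 0, skip; row 2 (x3): entry -1/4 ≤ 0, skip; row 3 (s3): 14/5 = 14/5; row 4 (s4): entry -5/2 ≤ 0, skip.
Minimum ratio 14/5 is in the s3 row, so s3 leaves.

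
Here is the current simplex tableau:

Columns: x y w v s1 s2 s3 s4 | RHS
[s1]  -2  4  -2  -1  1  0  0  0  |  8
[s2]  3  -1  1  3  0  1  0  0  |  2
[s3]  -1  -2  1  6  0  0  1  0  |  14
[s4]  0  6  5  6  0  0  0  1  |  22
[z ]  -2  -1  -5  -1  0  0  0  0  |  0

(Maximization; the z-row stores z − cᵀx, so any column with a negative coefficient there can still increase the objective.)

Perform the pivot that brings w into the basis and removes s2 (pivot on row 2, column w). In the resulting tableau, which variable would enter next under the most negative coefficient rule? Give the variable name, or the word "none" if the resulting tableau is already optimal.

Pivot element 1. New z-row = old z-row − (-5)·(row 2/1).
Updated z-row coefficients: x: 13, y: -6, w: 0, v: 14, s1: 0, s2: 5, s3: 0, s4: 0.
The most negative is -6 in column y, so y would enter next.

y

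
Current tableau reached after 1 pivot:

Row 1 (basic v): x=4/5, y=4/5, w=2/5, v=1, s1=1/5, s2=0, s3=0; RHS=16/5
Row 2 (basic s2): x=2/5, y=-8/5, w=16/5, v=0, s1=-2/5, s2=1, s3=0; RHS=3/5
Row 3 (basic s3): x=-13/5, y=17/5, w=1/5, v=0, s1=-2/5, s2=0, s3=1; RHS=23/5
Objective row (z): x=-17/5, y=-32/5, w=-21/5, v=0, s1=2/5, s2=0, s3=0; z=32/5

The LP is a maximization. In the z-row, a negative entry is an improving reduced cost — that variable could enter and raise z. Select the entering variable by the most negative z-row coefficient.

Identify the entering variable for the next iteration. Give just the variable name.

y

Objective-row coefficients: x: -17/5, y: -32/5, w: -21/5, v: 0, s1: 2/5, s2: 0, s3: 0.
The most negative is -32/5 in column y, so y enters.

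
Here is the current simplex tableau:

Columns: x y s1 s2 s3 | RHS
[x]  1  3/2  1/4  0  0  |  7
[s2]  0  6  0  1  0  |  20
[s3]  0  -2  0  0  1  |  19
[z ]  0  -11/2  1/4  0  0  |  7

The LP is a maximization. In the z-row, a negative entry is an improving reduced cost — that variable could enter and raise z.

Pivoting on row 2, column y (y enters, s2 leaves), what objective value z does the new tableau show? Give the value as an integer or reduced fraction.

Minimum ratio for y: 20/6 = 10/3.
z changes by −(z-row coeff of y)·ratio = −(-11/2)·(10/3) = 55/3.
New z = 7 + (55/3) = 76/3.

76/3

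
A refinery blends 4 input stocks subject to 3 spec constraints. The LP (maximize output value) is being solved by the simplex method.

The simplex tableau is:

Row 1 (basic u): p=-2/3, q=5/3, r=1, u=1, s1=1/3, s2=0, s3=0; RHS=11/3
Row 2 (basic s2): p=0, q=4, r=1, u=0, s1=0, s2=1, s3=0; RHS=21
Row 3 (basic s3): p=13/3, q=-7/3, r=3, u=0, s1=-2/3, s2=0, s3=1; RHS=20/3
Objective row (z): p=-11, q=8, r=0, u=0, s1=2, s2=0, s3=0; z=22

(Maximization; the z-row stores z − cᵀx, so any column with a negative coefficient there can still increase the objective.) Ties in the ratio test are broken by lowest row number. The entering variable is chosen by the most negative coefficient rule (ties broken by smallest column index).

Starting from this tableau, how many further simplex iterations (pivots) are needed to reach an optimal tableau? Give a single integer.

pivot: p in, s3 out → z = 506/13
No improving column remains; optimal.

1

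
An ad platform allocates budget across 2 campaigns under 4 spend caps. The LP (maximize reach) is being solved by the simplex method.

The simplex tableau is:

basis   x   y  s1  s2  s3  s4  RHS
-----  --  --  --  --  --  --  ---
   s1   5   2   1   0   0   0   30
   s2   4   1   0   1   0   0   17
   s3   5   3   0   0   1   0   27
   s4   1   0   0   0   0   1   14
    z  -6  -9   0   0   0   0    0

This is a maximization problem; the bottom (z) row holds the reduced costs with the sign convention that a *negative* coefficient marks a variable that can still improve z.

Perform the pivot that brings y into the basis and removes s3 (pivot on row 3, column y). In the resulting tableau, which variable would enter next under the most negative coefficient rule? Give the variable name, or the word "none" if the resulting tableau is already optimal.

Pivot element 3. New z-row = old z-row − (-9)·(row 3/3).
Updated z-row coefficients: x: 9, y: 0, s1: 0, s2: 0, s3: 3, s4: 0.
No coefficient is strictly negative; the tableau after this pivot is optimal.

none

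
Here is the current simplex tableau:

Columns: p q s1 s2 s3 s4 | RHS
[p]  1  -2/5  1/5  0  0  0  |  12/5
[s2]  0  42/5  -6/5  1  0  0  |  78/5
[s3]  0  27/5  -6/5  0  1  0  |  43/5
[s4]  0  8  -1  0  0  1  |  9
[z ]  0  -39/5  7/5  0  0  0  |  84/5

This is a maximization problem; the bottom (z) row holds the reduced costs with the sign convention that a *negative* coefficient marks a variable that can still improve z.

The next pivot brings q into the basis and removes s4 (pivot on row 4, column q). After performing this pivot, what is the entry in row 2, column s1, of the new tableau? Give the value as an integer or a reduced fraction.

-3/20

Pivot element is row 4, column q: 8.
Normalize row 4: new (row 4, s1) = (-1)/8 = -1/8.
row 2 ← row 2 − (42/5)·(new row 4): -6/5 − (42/5)·(-1/8) = -3/20.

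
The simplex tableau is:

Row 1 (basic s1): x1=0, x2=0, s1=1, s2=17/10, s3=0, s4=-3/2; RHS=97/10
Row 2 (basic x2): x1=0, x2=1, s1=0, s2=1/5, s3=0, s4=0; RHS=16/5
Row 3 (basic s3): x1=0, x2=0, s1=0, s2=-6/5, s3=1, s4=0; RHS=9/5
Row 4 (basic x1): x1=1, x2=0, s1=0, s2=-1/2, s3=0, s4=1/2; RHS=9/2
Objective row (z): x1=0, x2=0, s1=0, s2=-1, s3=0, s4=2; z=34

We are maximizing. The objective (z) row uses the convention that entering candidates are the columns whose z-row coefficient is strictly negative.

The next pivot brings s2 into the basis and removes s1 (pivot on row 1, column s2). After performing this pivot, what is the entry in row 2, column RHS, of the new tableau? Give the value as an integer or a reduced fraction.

35/17

Pivot element is row 1, column s2: 17/10.
Normalize row 1: new (row 1, RHS) = (97/10)/(17/10) = 97/17.
row 2 ← row 2 − (1/5)·(new row 1): 16/5 − (1/5)·(97/17) = 35/17.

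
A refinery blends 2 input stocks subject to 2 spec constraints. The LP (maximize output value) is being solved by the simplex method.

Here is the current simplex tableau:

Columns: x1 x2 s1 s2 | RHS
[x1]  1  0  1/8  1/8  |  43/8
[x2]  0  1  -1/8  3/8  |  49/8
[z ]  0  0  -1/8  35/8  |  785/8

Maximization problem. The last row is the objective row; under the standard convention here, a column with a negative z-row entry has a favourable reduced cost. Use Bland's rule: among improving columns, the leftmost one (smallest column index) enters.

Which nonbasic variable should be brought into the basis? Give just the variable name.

Objective-row coefficients: x1: 0, x2: 0, s1: -1/8, s2: 35/8.
Improving columns: s1. Bland's rule picks the smallest column index → s1.

s1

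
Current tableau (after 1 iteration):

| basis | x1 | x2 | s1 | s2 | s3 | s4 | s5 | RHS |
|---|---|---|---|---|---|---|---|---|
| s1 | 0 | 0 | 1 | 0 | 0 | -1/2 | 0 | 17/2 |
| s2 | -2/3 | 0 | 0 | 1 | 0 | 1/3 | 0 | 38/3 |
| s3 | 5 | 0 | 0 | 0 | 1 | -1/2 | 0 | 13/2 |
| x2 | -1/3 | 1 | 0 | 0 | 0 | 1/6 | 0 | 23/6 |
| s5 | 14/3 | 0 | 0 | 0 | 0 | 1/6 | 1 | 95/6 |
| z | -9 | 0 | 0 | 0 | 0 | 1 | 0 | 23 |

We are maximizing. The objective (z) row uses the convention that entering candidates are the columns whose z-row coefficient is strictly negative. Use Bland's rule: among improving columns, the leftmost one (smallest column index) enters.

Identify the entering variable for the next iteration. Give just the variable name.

x1

Objective-row coefficients: x1: -9, x2: 0, s1: 0, s2: 0, s3: 0, s4: 1, s5: 0.
Improving columns: x1. Bland's rule picks the smallest column index → x1.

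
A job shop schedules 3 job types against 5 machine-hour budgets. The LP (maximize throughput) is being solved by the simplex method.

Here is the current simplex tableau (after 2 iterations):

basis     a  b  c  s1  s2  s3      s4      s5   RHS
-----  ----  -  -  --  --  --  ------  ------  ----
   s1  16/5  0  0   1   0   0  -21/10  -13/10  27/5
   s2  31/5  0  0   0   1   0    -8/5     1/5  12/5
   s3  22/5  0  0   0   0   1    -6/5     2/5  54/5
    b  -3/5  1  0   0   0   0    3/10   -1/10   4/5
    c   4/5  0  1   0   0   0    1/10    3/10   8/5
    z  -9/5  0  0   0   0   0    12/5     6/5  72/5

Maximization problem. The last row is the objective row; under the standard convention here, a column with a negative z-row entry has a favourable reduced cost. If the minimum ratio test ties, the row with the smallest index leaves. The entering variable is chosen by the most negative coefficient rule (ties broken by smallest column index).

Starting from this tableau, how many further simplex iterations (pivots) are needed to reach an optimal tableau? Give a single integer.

1

pivot: a in, s2 out → z = 468/31
No improving column remains; optimal.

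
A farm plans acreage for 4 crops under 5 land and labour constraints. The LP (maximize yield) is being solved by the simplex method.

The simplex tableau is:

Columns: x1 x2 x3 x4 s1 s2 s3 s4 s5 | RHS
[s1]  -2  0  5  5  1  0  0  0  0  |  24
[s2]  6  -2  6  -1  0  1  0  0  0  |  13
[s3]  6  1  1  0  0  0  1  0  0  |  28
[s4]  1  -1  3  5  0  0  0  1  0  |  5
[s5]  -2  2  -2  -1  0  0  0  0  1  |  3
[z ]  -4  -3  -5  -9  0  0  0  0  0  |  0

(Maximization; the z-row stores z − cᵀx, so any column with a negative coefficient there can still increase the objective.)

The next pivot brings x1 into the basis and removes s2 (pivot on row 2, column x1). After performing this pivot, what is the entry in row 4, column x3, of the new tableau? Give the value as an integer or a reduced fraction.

2

Pivot element is row 2, column x1: 6.
Normalize row 2: new (row 2, x3) = 6/6 = 1.
row 4 ← row 4 − 1·(new row 2): 3 − 1·1 = 2.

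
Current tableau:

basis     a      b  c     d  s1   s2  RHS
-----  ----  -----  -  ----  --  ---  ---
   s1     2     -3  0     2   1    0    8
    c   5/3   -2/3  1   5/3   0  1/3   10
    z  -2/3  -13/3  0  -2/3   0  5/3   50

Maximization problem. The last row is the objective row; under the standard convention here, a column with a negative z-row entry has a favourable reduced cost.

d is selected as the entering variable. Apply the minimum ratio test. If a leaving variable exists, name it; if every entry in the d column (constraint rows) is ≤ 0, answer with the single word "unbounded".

s1

Ratios: row 1 (s1): 8/2 = 4; row 2 (c): 10/(5/3) = 6.
Minimum ratio is in the s1 row, so s1 leaves.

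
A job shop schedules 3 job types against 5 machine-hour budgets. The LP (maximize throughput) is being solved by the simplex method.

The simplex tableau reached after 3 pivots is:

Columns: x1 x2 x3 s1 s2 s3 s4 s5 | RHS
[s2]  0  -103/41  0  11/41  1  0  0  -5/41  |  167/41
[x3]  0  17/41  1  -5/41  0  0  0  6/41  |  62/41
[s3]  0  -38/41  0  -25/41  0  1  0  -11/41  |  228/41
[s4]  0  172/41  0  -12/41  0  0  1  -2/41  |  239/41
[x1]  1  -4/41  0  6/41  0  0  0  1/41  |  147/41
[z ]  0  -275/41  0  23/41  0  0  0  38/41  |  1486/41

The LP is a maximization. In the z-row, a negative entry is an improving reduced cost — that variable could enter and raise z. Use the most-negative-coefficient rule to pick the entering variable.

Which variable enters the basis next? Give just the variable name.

x2

Objective-row coefficients: x1: 0, x2: -275/41, x3: 0, s1: 23/41, s2: 0, s3: 0, s4: 0, s5: 38/41.
The most negative is -275/41 in column x2, so x2 enters.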